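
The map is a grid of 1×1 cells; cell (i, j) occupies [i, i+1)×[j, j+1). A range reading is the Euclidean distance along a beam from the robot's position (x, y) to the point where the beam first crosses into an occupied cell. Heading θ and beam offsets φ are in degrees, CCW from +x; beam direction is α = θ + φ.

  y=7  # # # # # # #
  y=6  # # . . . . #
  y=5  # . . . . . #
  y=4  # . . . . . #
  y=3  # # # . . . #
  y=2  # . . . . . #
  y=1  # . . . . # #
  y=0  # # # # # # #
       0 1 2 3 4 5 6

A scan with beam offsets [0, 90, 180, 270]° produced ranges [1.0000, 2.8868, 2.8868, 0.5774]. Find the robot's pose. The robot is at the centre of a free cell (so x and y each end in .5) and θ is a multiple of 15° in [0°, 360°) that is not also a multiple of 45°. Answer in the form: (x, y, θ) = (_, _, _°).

Enumerate (i+0.5, j+0.5, θ) over the 26 free cells and 16 admissible headings. For each, cast all 4 beams and compare to the given ranges.
  (3.5, 1.5, 30°): beam 1 = 2.8868 ≠ 1.0000 ✗
  (2.5, 2.5, 255°): beam 1 = 1.5529 ≠ 1.0000 ✗
  (2.5, 5.5, 330°): beam 1 = 4.0415 ≠ 1.0000 ✗
  (5.5, 6.5, 15°): beam 1 = 0.5176 ≠ 1.0000 ✗
  …
  (3.5, 6.5, 150°): r_1=1.0000, r_2=2.8868, r_3=2.8868, r_4=0.5774 — all match ✓
Only this pose fits every beam.

(x, y, θ) = (3.5, 6.5, 150°)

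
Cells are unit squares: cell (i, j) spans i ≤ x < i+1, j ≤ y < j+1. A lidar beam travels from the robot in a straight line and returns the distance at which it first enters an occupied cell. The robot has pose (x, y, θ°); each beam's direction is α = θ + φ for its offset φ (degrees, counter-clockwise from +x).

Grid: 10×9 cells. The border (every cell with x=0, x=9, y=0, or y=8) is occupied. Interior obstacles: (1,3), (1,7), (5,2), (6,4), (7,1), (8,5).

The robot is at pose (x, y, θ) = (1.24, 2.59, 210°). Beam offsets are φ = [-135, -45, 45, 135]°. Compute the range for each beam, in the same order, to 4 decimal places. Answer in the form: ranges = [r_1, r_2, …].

beam 1: φ=-135°, α=75°
  d=(0.2588,0.9659)  start (1,2)  tX=2.9364 tY=0.4245  stride 1/|dx|=3.8637 1/|dy|=1.0353
    cross y-line → (1,3), t=0.4245 (wall)
  → r_1 = 0.4245
beam 2: φ=-45°, α=165°
  d=(-0.9659,0.2588)  start (1,2)  tX=0.2485 tY=1.5841  stride 1/|dx|=1.0353 1/|dy|=3.8637
    cross x-line → (0,2), t=0.2485 (wall)
  → r_2 = 0.2485
beam 3: φ=45°, α=255°
  d=(-0.2588,-0.9659)  start (1,2)  tX=0.9273 tY=0.6108  stride 1/|dx|=3.8637 1/|dy|=1.0353
    cross y-line → (1,1), t=0.6108
    cross x-line → (0,1), t=0.9273 (wall)
  → r_3 = 0.9273
beam 4: φ=135°, α=345°
  d=(0.9659,-0.2588)  start (1,2)  tX=0.7868 tY=2.2796  stride 1/|dx|=1.0353 1/|dy|=3.8637
    cross x-line → (2,2), t=0.7868
    cross x-line → (3,2), t=1.8221
    cross y-line → (3,1), t=2.2796
    cross x-line → (4,1), t=2.8574
    cross x-line → (5,1), t=3.8926
    cross x-line → (6,1), t=4.9279
    cross x-line → (7,1), t=5.9632 (wall)
  → r_4 = 5.9632

ranges = [0.4245, 0.2485, 0.9273, 5.9632]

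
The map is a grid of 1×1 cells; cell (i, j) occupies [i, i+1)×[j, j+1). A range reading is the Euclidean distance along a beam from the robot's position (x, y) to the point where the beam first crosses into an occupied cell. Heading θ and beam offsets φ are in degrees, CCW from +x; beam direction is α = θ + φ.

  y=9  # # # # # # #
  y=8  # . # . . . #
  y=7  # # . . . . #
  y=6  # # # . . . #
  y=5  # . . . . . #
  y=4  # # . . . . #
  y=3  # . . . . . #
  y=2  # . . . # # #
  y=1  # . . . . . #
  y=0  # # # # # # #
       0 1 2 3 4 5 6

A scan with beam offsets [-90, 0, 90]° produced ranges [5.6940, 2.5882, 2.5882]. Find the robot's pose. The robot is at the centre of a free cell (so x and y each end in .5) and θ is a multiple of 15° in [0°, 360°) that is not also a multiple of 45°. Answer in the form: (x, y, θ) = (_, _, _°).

The pose lattice has 33·16 = 528 candidates. Test each by forward raycasting.
  (3.5, 7.5, 195°): beam 1 = 1.5529 ≠ 5.6940 ✗
  (2.5, 2.5, 210°): beam 1 = 1.7321 ≠ 5.6940 ✗
  (5.5, 4.5, 240°): beam 1 = 3.0000 ≠ 5.6940 ✗
  (4.5, 3.5, 165°): beam 3 = 0.5176 ≠ 2.5882 ✗
  …
  (3.5, 6.5, 345°): r_1=5.6940, r_2=2.5882, r_3=2.5882 — all match ✓
Only this pose fits every beam.

(x, y, θ) = (3.5, 6.5, 345°)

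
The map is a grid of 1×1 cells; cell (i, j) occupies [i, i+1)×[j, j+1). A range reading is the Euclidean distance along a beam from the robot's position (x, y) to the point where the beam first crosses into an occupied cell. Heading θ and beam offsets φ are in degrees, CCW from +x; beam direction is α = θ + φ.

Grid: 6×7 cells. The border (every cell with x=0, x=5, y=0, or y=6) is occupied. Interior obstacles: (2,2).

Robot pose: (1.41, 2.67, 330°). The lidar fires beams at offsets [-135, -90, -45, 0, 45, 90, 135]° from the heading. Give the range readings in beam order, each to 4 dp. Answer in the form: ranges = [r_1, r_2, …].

ranges = [0.4245, 0.8200, 1.7289, 0.6813, 0.6108, 3.8452, 1.5841]

beam 1: φ=-135°, α=195°
  dir = (cos 195°, sin 195°) = (-0.9659, -0.2588); from cell (1,2)
  next x-line at t=0.4245, next y-line at t=2.5887; Δt_x=1.0353, Δt_y=3.8637
    x: enter (0,2) at t=0.4245 ← occupied
  → r_1 = 0.4245
beam 2: φ=-90°, α=240°
  dir = (cos 240°, sin 240°) = (-0.5000, -0.8660); from cell (1,2)
  next x-line at t=0.8200, next y-line at t=0.7736; Δt_x=2.0000, Δt_y=1.1547
    y: enter (1,1) at t=0.7736
    x: enter (0,1) at t=0.8200 ← occupied
  → r_2 = 0.8200
beam 3: φ=-45°, α=285°
  dir = (cos 285°, sin 285°) = (0.2588, -0.9659); from cell (1,2)
  next x-line at t=2.2796, next y-line at t=0.6936; Δt_x=3.8637, Δt_y=1.0353
    y: enter (1,1) at t=0.6936
    y: enter (1,0) at t=1.7289 ← occupied
  → r_3 = 1.7289
beam 4: φ=0°, α=330°
  dir = (cos 330°, sin 330°) = (0.8660, -0.5000); from cell (1,2)
  next x-line at t=0.6813, next y-line at t=1.3400; Δt_x=1.1547, Δt_y=2.0000
    x: enter (2,2) at t=0.6813 ← occupied
  → r_4 = 0.6813
beam 5: φ=45°, α=15°
  dir = (cos 15°, sin 15°) = (0.9659, 0.2588); from cell (1,2)
  next x-line at t=0.6108, next y-line at t=1.2750; Δt_x=1.0353, Δt_y=3.8637
    x: enter (2,2) at t=0.6108 ← occupied
  → r_5 = 0.6108
beam 6: φ=90°, α=60°
  dir = (cos 60°, sin 60°) = (0.5000, 0.8660); from cell (1,2)
  next x-line at t=1.1800, next y-line at t=0.3811; Δt_x=2.0000, Δt_y=1.1547
    y: enter (1,3) at t=0.3811
    x: enter (2,3) at t=1.1800
    y: enter (2,4) at t=1.5358
    y: enter (2,5) at t=2.6905
    x: enter (3,5) at t=3.1800
    y: enter (3,6) at t=3.8452 ← occupied
  → r_6 = 3.8452
beam 7: φ=135°, α=105°
  dir = (cos 105°, sin 105°) = (-0.2588, 0.9659); from cell (1,2)
  next x-line at t=1.5841, next y-line at t=0.3416; Δt_x=3.8637, Δt_y=1.0353
    y: enter (1,3) at t=0.3416
    y: enter (1,4) at t=1.3769
    x: enter (0,4) at t=1.5841 ← occupied
  → r_7 = 1.5841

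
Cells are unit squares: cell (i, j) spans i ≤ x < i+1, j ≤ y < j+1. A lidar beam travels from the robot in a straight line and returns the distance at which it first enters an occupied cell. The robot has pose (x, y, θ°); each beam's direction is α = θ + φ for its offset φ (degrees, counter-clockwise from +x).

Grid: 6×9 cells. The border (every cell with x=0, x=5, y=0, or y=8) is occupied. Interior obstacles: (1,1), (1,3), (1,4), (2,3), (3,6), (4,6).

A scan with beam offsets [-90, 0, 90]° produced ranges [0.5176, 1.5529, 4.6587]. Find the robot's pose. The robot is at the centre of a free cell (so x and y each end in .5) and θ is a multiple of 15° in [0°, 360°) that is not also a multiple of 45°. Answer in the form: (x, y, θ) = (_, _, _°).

(x, y, θ) = (3.5, 1.5, 345°)

Candidates: 22 free-cell centres × 16 headings = 352 poses. Raycast each; keep the one whose scan matches to 4 dp.
  (3.5, 7.5, 120°): beam 1 = 1.0000 ≠ 0.5176 ✗
  (4.5, 4.5, 75°): beam 3 = 3.6235 ≠ 4.6587 ✗
  (3.5, 5.5, 150°): beam 1 = 0.5774 ≠ 0.5176 ✗
  (2.5, 1.5, 240°): beam 1 = 0.5774 ≠ 0.5176 ✗
  …
  (3.5, 1.5, 345°): r_1=0.5176, r_2=1.5529, r_3=4.6587 — all match ✓
Only this pose fits every beam.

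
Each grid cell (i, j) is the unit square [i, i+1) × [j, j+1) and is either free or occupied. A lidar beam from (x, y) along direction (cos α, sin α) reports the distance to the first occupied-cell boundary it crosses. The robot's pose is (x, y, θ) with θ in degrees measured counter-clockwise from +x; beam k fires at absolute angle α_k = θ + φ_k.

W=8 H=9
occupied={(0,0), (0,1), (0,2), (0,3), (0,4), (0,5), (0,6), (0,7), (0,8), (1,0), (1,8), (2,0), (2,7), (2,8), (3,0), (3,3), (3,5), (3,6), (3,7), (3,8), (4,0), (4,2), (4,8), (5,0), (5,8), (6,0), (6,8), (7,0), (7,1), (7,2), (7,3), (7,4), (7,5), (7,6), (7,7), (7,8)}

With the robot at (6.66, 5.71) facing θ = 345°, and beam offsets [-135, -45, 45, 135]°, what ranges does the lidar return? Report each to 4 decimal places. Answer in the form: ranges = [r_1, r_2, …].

ranges = [3.4200, 0.6800, 0.3926, 2.6443]

beam 1: φ=-135°, α=210°
  cosα=-0.8660 sinα=-0.5000 | (6,5) | tMaxX 0.7621 tMaxY 1.4200 | tΔX 1.1547 tΔY 2.0000
    t=0.7621 [x] (5,5)
    t=1.4200 [y] (5,4)
    t=1.9168 [x] (4,4)
    t=3.0715 [x] (3,4)
    t=3.4200 [y] (3,3) — stop
  → r_1 = 3.4200
beam 2: φ=-45°, α=300°
  cosα=0.5000 sinα=-0.8660 | (6,5) | tMaxX 0.6800 tMaxY 0.8198 | tΔX 2.0000 tΔY 1.1547
    t=0.6800 [x] (7,5) — stop
  → r_2 = 0.6800
beam 3: φ=45°, α=30°
  cosα=0.8660 sinα=0.5000 | (6,5) | tMaxX 0.3926 tMaxY 0.5800 | tΔX 1.1547 tΔY 2.0000
    t=0.3926 [x] (7,5) — stop
  → r_3 = 0.3926
beam 4: φ=135°, α=120°
  cosα=-0.5000 sinα=0.8660 | (6,5) | tMaxX 1.3200 tMaxY 0.3349 | tΔX 2.0000 tΔY 1.1547
    t=0.3349 [y] (6,6)
    t=1.3200 [x] (5,6)
    t=1.4896 [y] (5,7)
    t=2.6443 [y] (5,8) — stop
  → r_4 = 2.6443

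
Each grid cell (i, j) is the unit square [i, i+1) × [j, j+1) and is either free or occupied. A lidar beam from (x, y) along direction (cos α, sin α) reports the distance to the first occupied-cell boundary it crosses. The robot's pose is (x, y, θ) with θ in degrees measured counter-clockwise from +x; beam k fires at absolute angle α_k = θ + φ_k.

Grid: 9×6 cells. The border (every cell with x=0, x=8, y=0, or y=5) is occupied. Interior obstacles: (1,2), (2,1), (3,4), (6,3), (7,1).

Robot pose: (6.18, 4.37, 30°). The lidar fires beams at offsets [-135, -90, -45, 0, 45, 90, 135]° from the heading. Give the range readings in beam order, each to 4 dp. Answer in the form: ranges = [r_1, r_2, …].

beam 1: φ=-135°, α=255°
  dir = (cos 255°, sin 255°) = (-0.2588, -0.9659); from cell (6,4)
  next x-line at t=0.6955, next y-line at t=0.3831; Δt_x=3.8637, Δt_y=1.0353
    y: enter (6,3) at t=0.3831 ← occupied
  → r_1 = 0.3831
beam 2: φ=-90°, α=300°
  dir = (cos 300°, sin 300°) = (0.5000, -0.8660); from cell (6,4)
  next x-line at t=1.6400, next y-line at t=0.4272; Δt_x=2.0000, Δt_y=1.1547
    y: enter (6,3) at t=0.4272 ← occupied
  → r_2 = 0.4272
beam 3: φ=-45°, α=345°
  dir = (cos 345°, sin 345°) = (0.9659, -0.2588); from cell (6,4)
  next x-line at t=0.8489, next y-line at t=1.4296; Δt_x=1.0353, Δt_y=3.8637
    x: enter (7,4) at t=0.8489
    y: enter (7,3) at t=1.4296
    x: enter (8,3) at t=1.8842 ← occupied
  → r_3 = 1.8842
beam 4: φ=0°, α=30°
  dir = (cos 30°, sin 30°) = (0.8660, 0.5000); from cell (6,4)
  next x-line at t=0.9469, next y-line at t=1.2600; Δt_x=1.1547, Δt_y=2.0000
    x: enter (7,4) at t=0.9469
    y: enter (7,5) at t=1.2600 ← occupied
  → r_4 = 1.2600
beam 5: φ=45°, α=75°
  dir = (cos 75°, sin 75°) = (0.2588, 0.9659); from cell (6,4)
  next x-line at t=3.1682, next y-line at t=0.6522; Δt_x=3.8637, Δt_y=1.0353
    y: enter (6,5) at t=0.6522 ← occupied
  → r_5 = 0.6522
beam 6: φ=90°, α=120°
  dir = (cos 120°, sin 120°) = (-0.5000, 0.8660); from cell (6,4)
  next x-line at t=0.3600, next y-line at t=0.7275; Δt_x=2.0000, Δt_y=1.1547
    x: enter (5,4) at t=0.3600
    y: enter (5,5) at t=0.7275 ← occupied
  → r_6 = 0.7275
beam 7: φ=135°, α=165°
  dir = (cos 165°, sin 165°) = (-0.9659, 0.2588); from cell (6,4)
  next x-line at t=0.1863, next y-line at t=2.4341; Δt_x=1.0353, Δt_y=3.8637
    x: enter (5,4) at t=0.1863
    x: enter (4,4) at t=1.2216
    x: enter (3,4) at t=2.2569 ← occupied
  → r_7 = 2.2569

ranges = [0.3831, 0.4272, 1.8842, 1.2600, 0.6522, 0.7275, 2.2569]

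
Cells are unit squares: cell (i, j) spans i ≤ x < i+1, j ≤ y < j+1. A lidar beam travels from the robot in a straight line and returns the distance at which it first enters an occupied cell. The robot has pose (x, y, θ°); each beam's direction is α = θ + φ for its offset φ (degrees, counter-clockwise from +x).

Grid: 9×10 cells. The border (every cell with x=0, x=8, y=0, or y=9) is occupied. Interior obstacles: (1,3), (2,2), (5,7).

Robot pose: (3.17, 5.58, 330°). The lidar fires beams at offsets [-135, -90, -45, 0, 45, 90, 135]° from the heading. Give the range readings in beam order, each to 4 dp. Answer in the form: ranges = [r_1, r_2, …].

beam 1: φ=-135°, α=195°
  dir = (cos 195°, sin 195°) = (-0.9659, -0.2588); from cell (3,5)
  next x-line at t=0.1760, next y-line at t=2.2409; Δt_x=1.0353, Δt_y=3.8637
    x: enter (2,5) at t=0.1760
    x: enter (1,5) at t=1.2113
    y: enter (1,4) at t=2.2409
    x: enter (0,4) at t=2.2465 ← occupied
  → r_1 = 2.2465
beam 2: φ=-90°, α=240°
  dir = (cos 240°, sin 240°) = (-0.5000, -0.8660); from cell (3,5)
  next x-line at t=0.3400, next y-line at t=0.6697; Δt_x=2.0000, Δt_y=1.1547
    x: enter (2,5) at t=0.3400
    y: enter (2,4) at t=0.6697
    y: enter (2,3) at t=1.8244
    x: enter (1,3) at t=2.3400 ← occupied
  → r_2 = 2.3400
beam 3: φ=-45°, α=285°
  dir = (cos 285°, sin 285°) = (0.2588, -0.9659); from cell (3,5)
  next x-line at t=3.2069, next y-line at t=0.6005; Δt_x=3.8637, Δt_y=1.0353
    y: enter (3,4) at t=0.6005
    y: enter (3,3) at t=1.6357
    y: enter (3,2) at t=2.6710
    x: enter (4,2) at t=3.2069
    y: enter (4,1) at t=3.7063
    y: enter (4,0) at t=4.7416 ← occupied
  → r_3 = 4.7416
beam 4: φ=0°, α=330°
  dir = (cos 330°, sin 330°) = (0.8660, -0.5000); from cell (3,5)
  next x-line at t=0.9584, next y-line at t=1.1600; Δt_x=1.1547, Δt_y=2.0000
    x: enter (4,5) at t=0.9584
    y: enter (4,4) at t=1.1600
    x: enter (5,4) at t=2.1131
    y: enter (5,3) at t=3.1600
    x: enter (6,3) at t=3.2678
    x: enter (7,3) at t=4.4225
    y: enter (7,2) at t=5.1600
    x: enter (8,2) at t=5.5772 ← occupied
  → r_4 = 5.5772
beam 5: φ=45°, α=15°
  dir = (cos 15°, sin 15°) = (0.9659, 0.2588); from cell (3,5)
  next x-line at t=0.8593, next y-line at t=1.6228; Δt_x=1.0353, Δt_y=3.8637
    x: enter (4,5) at t=0.8593
    y: enter (4,6) at t=1.6228
    x: enter (5,6) at t=1.8946
    x: enter (6,6) at t=2.9298
    x: enter (7,6) at t=3.9651
    x: enter (8,6) at t=5.0004 ← occupied
  → r_5 = 5.0004
beam 6: φ=90°, α=60°
  dir = (cos 60°, sin 60°) = (0.5000, 0.8660); from cell (3,5)
  next x-line at t=1.6600, next y-line at t=0.4850; Δt_x=2.0000, Δt_y=1.1547
    y: enter (3,6) at t=0.4850
    y: enter (3,7) at t=1.6397
    x: enter (4,7) at t=1.6600
    y: enter (4,8) at t=2.7944
    x: enter (5,8) at t=3.6600
    y: enter (5,9) at t=3.9491 ← occupied
  → r_6 = 3.9491
beam 7: φ=135°, α=105°
  dir = (cos 105°, sin 105°) = (-0.2588, 0.9659); from cell (3,5)
  next x-line at t=0.6568, next y-line at t=0.4348; Δt_x=3.8637, Δt_y=1.0353
    y: enter (3,6) at t=0.4348
    x: enter (2,6) at t=0.6568
    y: enter (2,7) at t=1.4701
    y: enter (2,8) at t=2.5054
    y: enter (2,9) at t=3.5406 ← occupied
  → r_7 = 3.5406

ranges = [2.2465, 2.3400, 4.7416, 5.5772, 5.0004, 3.9491, 3.5406]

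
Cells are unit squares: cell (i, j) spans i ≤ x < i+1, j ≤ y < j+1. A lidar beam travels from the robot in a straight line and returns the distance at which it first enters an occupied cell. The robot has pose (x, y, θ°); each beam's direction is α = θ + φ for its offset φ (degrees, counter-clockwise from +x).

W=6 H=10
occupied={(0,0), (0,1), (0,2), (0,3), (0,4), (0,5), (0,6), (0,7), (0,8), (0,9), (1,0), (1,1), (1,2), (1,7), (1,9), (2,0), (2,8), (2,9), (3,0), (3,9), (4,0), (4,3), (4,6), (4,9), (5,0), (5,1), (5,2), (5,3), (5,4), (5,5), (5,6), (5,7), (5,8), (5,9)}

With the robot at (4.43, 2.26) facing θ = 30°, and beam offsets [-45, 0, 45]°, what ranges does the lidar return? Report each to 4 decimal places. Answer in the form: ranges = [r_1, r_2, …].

ranges = [0.5901, 0.6582, 0.7661]

beam 1: φ=-45°, α=345°
  cosα=0.9659 sinα=-0.2588 | (4,2) | tMaxX 0.5901 tMaxY 1.0046 | tΔX 1.0353 tΔY 3.8637
    t=0.5901 [x] (5,2) — stop
  → r_1 = 0.5901
beam 2: φ=0°, α=30°
  cosα=0.8660 sinα=0.5000 | (4,2) | tMaxX 0.6582 tMaxY 1.4800 | tΔX 1.1547 tΔY 2.0000
    t=0.6582 [x] (5,2) — stop
  → r_2 = 0.6582
beam 3: φ=45°, α=75°
  cosα=0.2588 sinα=0.9659 | (4,2) | tMaxX 2.2023 tMaxY 0.7661 | tΔX 3.8637 tΔY 1.0353
    t=0.7661 [y] (4,3) — stop
  → r_3 = 0.7661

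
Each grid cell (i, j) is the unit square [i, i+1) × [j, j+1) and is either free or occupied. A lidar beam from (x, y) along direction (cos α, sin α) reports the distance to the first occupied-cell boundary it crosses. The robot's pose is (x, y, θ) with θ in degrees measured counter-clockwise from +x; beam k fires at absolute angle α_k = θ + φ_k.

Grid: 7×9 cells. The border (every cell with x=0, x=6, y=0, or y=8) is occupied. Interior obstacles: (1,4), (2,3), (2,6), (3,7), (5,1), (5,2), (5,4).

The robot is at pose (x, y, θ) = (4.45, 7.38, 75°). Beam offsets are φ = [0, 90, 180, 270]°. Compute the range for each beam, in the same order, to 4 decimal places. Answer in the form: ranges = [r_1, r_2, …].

ranges = [0.6419, 0.4659, 6.6051, 1.6047]

beam 1: φ=0°, α=75°
  d=(0.2588,0.9659)  start (4,7)  tX=2.1250 tY=0.6419  stride 1/|dx|=3.8637 1/|dy|=1.0353
    cross y-line → (4,8), t=0.6419 (wall)
  → r_1 = 0.6419
beam 2: φ=90°, α=165°
  d=(-0.9659,0.2588)  start (4,7)  tX=0.4659 tY=2.3955  stride 1/|dx|=1.0353 1/|dy|=3.8637
    cross x-line → (3,7), t=0.4659 (wall)
  → r_2 = 0.4659
beam 3: φ=180°, α=255°
  d=(-0.2588,-0.9659)  start (4,7)  tX=1.7387 tY=0.3934  stride 1/|dx|=3.8637 1/|dy|=1.0353
    cross y-line → (4,6), t=0.3934
    cross y-line → (4,5), t=1.4287
    cross x-line → (3,5), t=1.7387
    cross y-line → (3,4), t=2.4640
    cross y-line → (3,3), t=3.4992
    cross y-line → (3,2), t=4.5345
    cross y-line → (3,1), t=5.5698
    cross x-line → (2,1), t=5.6024
    cross y-line → (2,0), t=6.6051 (wall)
  → r_3 = 6.6051
beam 4: φ=270°, α=345°
  d=(0.9659,-0.2588)  start (4,7)  tX=0.5694 tY=1.4682  stride 1/|dx|=1.0353 1/|dy|=3.8637
    cross x-line → (5,7), t=0.5694
    cross y-line → (5,6), t=1.4682
    cross x-line → (6,6), t=1.6047 (wall)
  → r_4 = 1.6047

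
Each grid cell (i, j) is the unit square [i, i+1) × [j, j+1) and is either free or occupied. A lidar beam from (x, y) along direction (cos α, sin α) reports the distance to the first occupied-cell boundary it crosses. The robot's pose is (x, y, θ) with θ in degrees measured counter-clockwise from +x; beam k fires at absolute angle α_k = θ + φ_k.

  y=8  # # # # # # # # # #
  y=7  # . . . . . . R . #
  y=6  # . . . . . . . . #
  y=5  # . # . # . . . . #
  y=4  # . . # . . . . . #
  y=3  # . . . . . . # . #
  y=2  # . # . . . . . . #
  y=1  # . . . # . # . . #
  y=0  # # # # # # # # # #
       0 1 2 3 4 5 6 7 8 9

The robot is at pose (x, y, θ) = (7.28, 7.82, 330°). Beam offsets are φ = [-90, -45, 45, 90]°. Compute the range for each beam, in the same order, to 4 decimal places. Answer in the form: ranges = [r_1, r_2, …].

ranges = [7.8751, 6.6456, 0.6955, 0.2078]

beam 1: φ=-90°, α=240°
  d=(-0.5000,-0.8660)  start (7,7)  tX=0.5600 tY=0.9469  stride 1/|dx|=2.0000 1/|dy|=1.1547
    cross x-line → (6,7), t=0.5600
    cross y-line → (6,6), t=0.9469
    cross y-line → (6,5), t=2.1016
    cross x-line → (5,5), t=2.5600
    cross y-line → (5,4), t=3.2563
    cross y-line → (5,3), t=4.4110
    cross x-line → (4,3), t=4.5600
    cross y-line → (4,2), t=5.5657
    cross x-line → (3,2), t=6.5600
    cross y-line → (3,1), t=6.7204
    cross y-line → (3,0), t=7.8751 (wall)
  → r_1 = 7.8751
beam 2: φ=-45°, α=285°
  d=(0.2588,-0.9659)  start (7,7)  tX=2.7819 tY=0.8489  stride 1/|dx|=3.8637 1/|dy|=1.0353
    cross y-line → (7,6), t=0.8489
    cross y-line → (7,5), t=1.8842
    cross x-line → (8,5), t=2.7819
    cross y-line → (8,4), t=2.9195
    cross y-line → (8,3), t=3.9548
    cross y-line → (8,2), t=4.9900
    cross y-line → (8,1), t=6.0253
    cross x-line → (9,1), t=6.6456 (wall)
  → r_2 = 6.6456
beam 3: φ=45°, α=15°
  d=(0.9659,0.2588)  start (7,7)  tX=0.7454 tY=0.6955  stride 1/|dx|=1.0353 1/|dy|=3.8637
    cross y-line → (7,8), t=0.6955 (wall)
  → r_3 = 0.6955
beam 4: φ=90°, α=60°
  d=(0.5000,0.8660)  start (7,7)  tX=1.4400 tY=0.2078  stride 1/|dx|=2.0000 1/|dy|=1.1547
    cross y-line → (7,8), t=0.2078 (wall)
  → r_4 = 0.2078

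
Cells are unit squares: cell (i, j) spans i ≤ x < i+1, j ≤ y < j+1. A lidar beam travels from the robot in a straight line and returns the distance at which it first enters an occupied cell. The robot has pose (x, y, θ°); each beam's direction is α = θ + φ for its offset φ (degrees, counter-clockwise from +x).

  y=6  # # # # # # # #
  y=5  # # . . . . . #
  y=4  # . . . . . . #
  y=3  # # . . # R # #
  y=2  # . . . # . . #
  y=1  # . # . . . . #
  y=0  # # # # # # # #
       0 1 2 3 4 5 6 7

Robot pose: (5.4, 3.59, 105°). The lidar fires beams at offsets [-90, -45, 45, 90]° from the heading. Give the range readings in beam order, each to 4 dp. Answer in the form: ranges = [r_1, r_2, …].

ranges = [0.6212, 2.7828, 0.4619, 0.4141]

beam 1: φ=-90°, α=15°
  cosα=0.9659 sinα=0.2588 | (5,3) | tMaxX 0.6212 tMaxY 1.5841 | tΔX 1.0353 tΔY 3.8637
    t=0.6212 [x] (6,3) — stop
  → r_1 = 0.6212
beam 2: φ=-45°, α=60°
  cosα=0.5000 sinα=0.8660 | (5,3) | tMaxX 1.2000 tMaxY 0.4734 | tΔX 2.0000 tΔY 1.1547
    t=0.4734 [y] (5,4)
    t=1.2000 [x] (6,4)
    t=1.6281 [y] (6,5)
    t=2.7828 [y] (6,6) — stop
  → r_2 = 2.7828
beam 3: φ=45°, α=150°
  cosα=-0.8660 sinα=0.5000 | (5,3) | tMaxX 0.4619 tMaxY 0.8200 | tΔX 1.1547 tΔY 2.0000
    t=0.4619 [x] (4,3) — stop
  → r_3 = 0.4619
beam 4: φ=90°, α=195°
  cosα=-0.9659 sinα=-0.2588 | (5,3) | tMaxX 0.4141 tMaxY 2.2796 | tΔX 1.0353 tΔY 3.8637
    t=0.4141 [x] (4,3) — stop
  → r_4 = 0.4141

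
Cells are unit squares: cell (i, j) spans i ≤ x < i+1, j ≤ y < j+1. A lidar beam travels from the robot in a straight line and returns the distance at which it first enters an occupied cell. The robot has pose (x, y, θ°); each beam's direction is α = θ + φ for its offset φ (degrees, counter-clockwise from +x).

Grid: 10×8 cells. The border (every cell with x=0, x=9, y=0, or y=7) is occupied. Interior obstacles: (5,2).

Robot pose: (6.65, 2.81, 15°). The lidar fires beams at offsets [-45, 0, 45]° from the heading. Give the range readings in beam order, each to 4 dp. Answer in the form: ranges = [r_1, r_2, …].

ranges = [2.7135, 2.4329, 4.7000]

beam 1: φ=-45°, α=330°
  direction (0.8660, -0.5000); cell (6,2); t to first gridline: x 0.4041, y 1.6200 (then +1.1547 / +2.0000)
    (7,2) via x @ 0.4041
    (8,2) via x @ 1.5588
    (8,1) via y @ 1.6200
    (9,1) via x @ 2.7135  # hit
  → r_1 = 2.7135
beam 2: φ=0°, α=15°
  direction (0.9659, 0.2588); cell (6,2); t to first gridline: x 0.3623, y 0.7341 (then +1.0353 / +3.8637)
    (7,2) via x @ 0.3623
    (7,3) via y @ 0.7341
    (8,3) via x @ 1.3976
    (9,3) via x @ 2.4329  # hit
  → r_2 = 2.4329
beam 3: φ=45°, α=60°
  direction (0.5000, 0.8660); cell (6,2); t to first gridline: x 0.7000, y 0.2194 (then +2.0000 / +1.1547)
    (6,3) via y @ 0.2194
    (7,3) via x @ 0.7000
    (7,4) via y @ 1.3741
    (7,5) via y @ 2.5288
    (8,5) via x @ 2.7000
    (8,6) via y @ 3.6835
    (9,6) via x @ 4.7000  # hit
  → r_3 = 4.7000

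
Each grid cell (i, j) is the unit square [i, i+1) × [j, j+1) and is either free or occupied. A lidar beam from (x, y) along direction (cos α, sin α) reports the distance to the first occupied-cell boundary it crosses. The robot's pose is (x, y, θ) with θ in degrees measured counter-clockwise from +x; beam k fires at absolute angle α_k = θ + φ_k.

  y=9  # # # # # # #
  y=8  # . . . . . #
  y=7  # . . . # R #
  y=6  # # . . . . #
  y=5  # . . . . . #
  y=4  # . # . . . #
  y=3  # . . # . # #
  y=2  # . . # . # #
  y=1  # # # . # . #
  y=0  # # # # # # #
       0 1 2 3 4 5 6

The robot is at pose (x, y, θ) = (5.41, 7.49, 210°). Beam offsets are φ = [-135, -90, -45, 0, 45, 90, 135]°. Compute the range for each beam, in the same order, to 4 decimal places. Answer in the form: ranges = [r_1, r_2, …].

beam 1: φ=-135°, α=75°
  dir = (cos 75°, sin 75°) = (0.2588, 0.9659); from cell (5,7)
  next x-line at t=2.2796, next y-line at t=0.5280; Δt_x=3.8637, Δt_y=1.0353
    y: enter (5,8) at t=0.5280
    y: enter (5,9) at t=1.5633 ← occupied
  → r_1 = 1.5633
beam 2: φ=-90°, α=120°
  dir = (cos 120°, sin 120°) = (-0.5000, 0.8660); from cell (5,7)
  next x-line at t=0.8200, next y-line at t=0.5889; Δt_x=2.0000, Δt_y=1.1547
    y: enter (5,8) at t=0.5889
    x: enter (4,8) at t=0.8200
    y: enter (4,9) at t=1.7436 ← occupied
  → r_2 = 1.7436
beam 3: φ=-45°, α=165°
  dir = (cos 165°, sin 165°) = (-0.9659, 0.2588); from cell (5,7)
  next x-line at t=0.4245, next y-line at t=1.9705; Δt_x=1.0353, Δt_y=3.8637
    x: enter (4,7) at t=0.4245 ← occupied
  → r_3 = 0.4245
beam 4: φ=0°, α=210°
  dir = (cos 210°, sin 210°) = (-0.8660, -0.5000); from cell (5,7)
  next x-line at t=0.4734, next y-line at t=0.9800; Δt_x=1.1547, Δt_y=2.0000
    x: enter (4,7) at t=0.4734 ← occupied
  → r_4 = 0.4734
beam 5: φ=45°, α=255°
  dir = (cos 255°, sin 255°) = (-0.2588, -0.9659); from cell (5,7)
  next x-line at t=1.5841, next y-line at t=0.5073; Δt_x=3.8637, Δt_y=1.0353
    y: enter (5,6) at t=0.5073
    y: enter (5,5) at t=1.5426
    x: enter (4,5) at t=1.5841
    y: enter (4,4) at t=2.5778
    y: enter (4,3) at t=3.6131
    y: enter (4,2) at t=4.6484
    x: enter (3,2) at t=5.4478 ← occupied
  → r_5 = 5.4478
beam 6: φ=90°, α=300°
  dir = (cos 300°, sin 300°) = (0.5000, -0.8660); from cell (5,7)
  next x-line at t=1.1800, next y-line at t=0.5658; Δt_x=2.0000, Δt_y=1.1547
    y: enter (5,6) at t=0.5658
    x: enter (6,6) at t=1.1800 ← occupied
  → r_6 = 1.1800
beam 7: φ=135°, α=345°
  dir = (cos 345°, sin 345°) = (0.9659, -0.2588); from cell (5,7)
  next x-line at t=0.6108, next y-line at t=1.8932; Δt_x=1.0353, Δt_y=3.8637
    x: enter (6,7) at t=0.6108 ← occupied
  → r_7 = 0.6108

ranges = [1.5633, 1.7436, 0.4245, 0.4734, 5.4478, 1.1800, 0.6108]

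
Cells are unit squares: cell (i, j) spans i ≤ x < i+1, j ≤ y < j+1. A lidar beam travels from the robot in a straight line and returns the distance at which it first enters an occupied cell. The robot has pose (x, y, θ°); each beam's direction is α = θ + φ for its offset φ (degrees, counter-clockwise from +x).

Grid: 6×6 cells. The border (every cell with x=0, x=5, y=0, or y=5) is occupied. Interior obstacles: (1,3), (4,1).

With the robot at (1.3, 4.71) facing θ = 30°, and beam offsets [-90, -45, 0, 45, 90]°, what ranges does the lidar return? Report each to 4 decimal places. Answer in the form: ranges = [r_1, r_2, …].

ranges = [0.8198, 3.8305, 0.5800, 0.3002, 0.3349]

beam 1: φ=-90°, α=300°
  direction (0.5000, -0.8660); cell (1,4); t to first gridline: x 1.4000, y 0.8198 (then +2.0000 / +1.1547)
    (1,3) via y @ 0.8198  # hit
  → r_1 = 0.8198
beam 2: φ=-45°, α=345°
  direction (0.9659, -0.2588); cell (1,4); t to first gridline: x 0.7247, y 2.7432 (then +1.0353 / +3.8637)
    (2,4) via x @ 0.7247
    (3,4) via x @ 1.7600
    (3,3) via y @ 2.7432
    (4,3) via x @ 2.7952
    (5,3) via x @ 3.8305  # hit
  → r_2 = 3.8305
beam 3: φ=0°, α=30°
  direction (0.8660, 0.5000); cell (1,4); t to first gridline: x 0.8083, y 0.5800 (then +1.1547 / +2.0000)
    (1,5) via y @ 0.5800  # hit
  → r_3 = 0.5800
beam 4: φ=45°, α=75°
  direction (0.2588, 0.9659); cell (1,4); t to first gridline: x 2.7046, y 0.3002 (then +3.8637 / +1.0353)
    (1,5) via y @ 0.3002  # hit
  → r_4 = 0.3002
beam 5: φ=90°, α=120°
  direction (-0.5000, 0.8660); cell (1,4); t to first gridline: x 0.6000, y 0.3349 (then +2.0000 / +1.1547)
    (1,5) via y @ 0.3349  # hit
  → r_5 = 0.3349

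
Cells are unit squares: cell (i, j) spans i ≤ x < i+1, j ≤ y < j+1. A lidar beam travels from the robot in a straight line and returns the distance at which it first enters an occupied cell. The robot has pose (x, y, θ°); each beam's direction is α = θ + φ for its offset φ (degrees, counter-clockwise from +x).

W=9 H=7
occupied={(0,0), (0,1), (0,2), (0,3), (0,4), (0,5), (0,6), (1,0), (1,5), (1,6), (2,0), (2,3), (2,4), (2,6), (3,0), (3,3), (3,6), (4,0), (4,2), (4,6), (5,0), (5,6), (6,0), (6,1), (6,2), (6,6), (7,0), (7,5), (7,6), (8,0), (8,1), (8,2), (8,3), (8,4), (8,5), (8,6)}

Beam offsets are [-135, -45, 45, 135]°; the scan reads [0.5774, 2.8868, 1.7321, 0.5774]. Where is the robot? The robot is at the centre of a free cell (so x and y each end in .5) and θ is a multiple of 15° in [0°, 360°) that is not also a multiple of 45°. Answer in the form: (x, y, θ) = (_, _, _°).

The pose lattice has 27·16 = 432 candidates. Test each by forward raycasting.
  (1.5, 3.5, 150°): beam 1 = 0.5176 ≠ 0.5774 ✗
  (7.5, 1.5, 105°): beam 2 = 1.0000 ≠ 2.8868 ✗
  (5.5, 5.5, 75°): beam 1 = 2.8868 ≠ 0.5774 ✗
  (5.5, 1.5, 255°): beam 1 = 1.0000 ≠ 0.5774 ✗
  (1.5, 2.5, 210°): beam 1 = 1.9319 ≠ 0.5774 ✗
  …
  (3.5, 2.5, 255°): r_1=0.5774, r_2=2.8868, r_3=1.7321, r_4=0.5774 — all match ✓
Only this pose fits every beam.

(x, y, θ) = (3.5, 2.5, 255°)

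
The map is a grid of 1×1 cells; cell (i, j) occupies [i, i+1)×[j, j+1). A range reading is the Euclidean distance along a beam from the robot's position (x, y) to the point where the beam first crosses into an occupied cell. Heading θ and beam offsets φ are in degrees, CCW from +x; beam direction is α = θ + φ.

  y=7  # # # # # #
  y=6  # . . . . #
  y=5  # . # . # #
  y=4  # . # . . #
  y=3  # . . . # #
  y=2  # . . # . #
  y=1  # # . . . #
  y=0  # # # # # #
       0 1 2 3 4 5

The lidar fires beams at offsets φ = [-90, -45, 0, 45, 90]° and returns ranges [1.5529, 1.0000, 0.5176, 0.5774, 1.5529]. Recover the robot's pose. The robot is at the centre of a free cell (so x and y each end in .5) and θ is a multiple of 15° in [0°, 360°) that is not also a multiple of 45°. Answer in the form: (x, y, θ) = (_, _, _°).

(x, y, θ) = (3.5, 1.5, 255°)

The pose lattice has 18·16 = 288 candidates. Test each by forward raycasting.
  (3.5, 3.5, 300°): beam 1 = 2.8868 ≠ 1.5529 ✗
  (4.5, 6.5, 210°): beam 1 = 0.5774 ≠ 1.5529 ✗
  (3.5, 1.5, 300°): beam 1 = 1.0000 ≠ 1.5529 ✗
  (2.5, 3.5, 255°): beam 2 = 1.7321 ≠ 1.0000 ✗
  (4.5, 4.5, 210°): beam 1 = 0.5774 ≠ 1.5529 ✗
  …
  (3.5, 1.5, 255°): r_1=1.5529, r_2=1.0000, r_3=0.5176, r_4=0.5774, r_5=1.5529 — all match ✓
Only this pose fits every beam.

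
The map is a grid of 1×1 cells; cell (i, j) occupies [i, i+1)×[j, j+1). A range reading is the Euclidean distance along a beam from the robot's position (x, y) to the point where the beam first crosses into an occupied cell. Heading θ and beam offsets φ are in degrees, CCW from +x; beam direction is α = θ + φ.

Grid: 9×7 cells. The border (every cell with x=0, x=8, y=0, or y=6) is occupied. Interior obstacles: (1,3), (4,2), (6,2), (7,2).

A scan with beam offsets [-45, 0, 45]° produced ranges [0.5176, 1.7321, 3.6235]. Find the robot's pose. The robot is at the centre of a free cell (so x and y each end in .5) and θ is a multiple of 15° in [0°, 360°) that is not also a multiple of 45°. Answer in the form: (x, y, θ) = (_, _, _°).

The pose lattice has 31·16 = 496 candidates. Test each by forward raycasting.
  (3.5, 5.5, 300°): beam 1 = 4.6587 ≠ 0.5176 ✗
  (7.5, 3.5, 210°): beam 1 = 6.7293 ≠ 0.5176 ✗
  (4.5, 4.5, 120°): beam 1 = 1.5529 ≠ 0.5176 ✗
  (1.5, 1.5, 120°): beam 1 = 1.5529 ≠ 0.5176 ✗
  …
  (4.5, 3.5, 330°): r_1=0.5176, r_2=1.7321, r_3=3.6235 — all match ✓
Only this pose fits every beam.

(x, y, θ) = (4.5, 3.5, 330°)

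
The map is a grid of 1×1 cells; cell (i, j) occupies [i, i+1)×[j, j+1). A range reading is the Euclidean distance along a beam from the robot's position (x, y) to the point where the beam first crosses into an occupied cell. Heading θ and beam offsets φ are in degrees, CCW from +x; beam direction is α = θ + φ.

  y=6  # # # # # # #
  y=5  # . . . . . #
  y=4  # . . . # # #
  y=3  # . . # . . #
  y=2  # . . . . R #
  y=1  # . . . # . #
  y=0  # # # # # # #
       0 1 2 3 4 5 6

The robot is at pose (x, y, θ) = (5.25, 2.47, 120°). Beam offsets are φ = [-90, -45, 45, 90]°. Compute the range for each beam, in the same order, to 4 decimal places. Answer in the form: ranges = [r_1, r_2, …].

beam 1: φ=-90°, α=30°
  direction (0.8660, 0.5000); cell (5,2); t to first gridline: x 0.8660, y 1.0600 (then +1.1547 / +2.0000)
    (6,2) via x @ 0.8660  # hit
  → r_1 = 0.8660
beam 2: φ=-45°, α=75°
  direction (0.2588, 0.9659); cell (5,2); t to first gridline: x 2.8978, y 0.5487 (then +3.8637 / +1.0353)
    (5,3) via y @ 0.5487
    (5,4) via y @ 1.5840  # hit
  → r_2 = 1.5840
beam 3: φ=45°, α=165°
  direction (-0.9659, 0.2588); cell (5,2); t to first gridline: x 0.2588, y 2.0478 (then +1.0353 / +3.8637)
    (4,2) via x @ 0.2588
    (3,2) via x @ 1.2941
    (3,3) via y @ 2.0478  # hit
  → r_3 = 2.0478
beam 4: φ=90°, α=210°
  direction (-0.8660, -0.5000); cell (5,2); t to first gridline: x 0.2887, y 0.9400 (then +1.1547 / +2.0000)
    (4,2) via x @ 0.2887
    (4,1) via y @ 0.9400  # hit
  → r_4 = 0.9400

ranges = [0.8660, 1.5840, 2.0478, 0.9400]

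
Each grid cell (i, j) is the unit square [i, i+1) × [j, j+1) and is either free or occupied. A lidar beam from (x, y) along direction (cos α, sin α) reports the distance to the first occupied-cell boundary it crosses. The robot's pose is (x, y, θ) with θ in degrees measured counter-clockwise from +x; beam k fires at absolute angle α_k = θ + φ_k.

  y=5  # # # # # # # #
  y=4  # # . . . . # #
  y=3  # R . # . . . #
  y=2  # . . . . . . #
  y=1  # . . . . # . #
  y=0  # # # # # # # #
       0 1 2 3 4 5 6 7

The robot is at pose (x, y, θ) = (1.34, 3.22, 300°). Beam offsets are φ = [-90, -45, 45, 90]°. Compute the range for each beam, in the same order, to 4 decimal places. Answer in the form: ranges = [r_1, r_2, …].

ranges = [0.3926, 1.3137, 4.7137, 3.5600]

beam 1: φ=-90°, α=210°
  direction (-0.8660, -0.5000); cell (1,3); t to first gridline: x 0.3926, y 0.4400 (then +1.1547 / +2.0000)
    (0,3) via x @ 0.3926  # hit
  → r_1 = 0.3926
beam 2: φ=-45°, α=255°
  direction (-0.2588, -0.9659); cell (1,3); t to first gridline: x 1.3137, y 0.2278 (then +3.8637 / +1.0353)
    (1,2) via y @ 0.2278
    (1,1) via y @ 1.2630
    (0,1) via x @ 1.3137  # hit
  → r_2 = 1.3137
beam 3: φ=45°, α=345°
  direction (0.9659, -0.2588); cell (1,3); t to first gridline: x 0.6833, y 0.8500 (then +1.0353 / +3.8637)
    (2,3) via x @ 0.6833
    (2,2) via y @ 0.8500
    (3,2) via x @ 1.7186
    (4,2) via x @ 2.7538
    (5,2) via x @ 3.7891
    (5,1) via y @ 4.7137  # hit
  → r_3 = 4.7137
beam 4: φ=90°, α=30°
  direction (0.8660, 0.5000); cell (1,3); t to first gridline: x 0.7621, y 1.5600 (then +1.1547 / +2.0000)
    (2,3) via x @ 0.7621
    (2,4) via y @ 1.5600
    (3,4) via x @ 1.9168
    (4,4) via x @ 3.0715
    (4,5) via y @ 3.5600  # hit
  → r_4 = 3.5600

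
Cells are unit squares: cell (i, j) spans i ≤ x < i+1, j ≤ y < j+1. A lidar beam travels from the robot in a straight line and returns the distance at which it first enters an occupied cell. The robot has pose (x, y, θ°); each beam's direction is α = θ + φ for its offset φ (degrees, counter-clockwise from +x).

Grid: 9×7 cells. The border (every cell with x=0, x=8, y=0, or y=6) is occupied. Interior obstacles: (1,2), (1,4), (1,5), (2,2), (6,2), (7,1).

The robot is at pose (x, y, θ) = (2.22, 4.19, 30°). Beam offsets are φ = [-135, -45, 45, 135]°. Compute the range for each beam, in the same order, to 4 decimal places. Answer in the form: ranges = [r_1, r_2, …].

beam 1: φ=-135°, α=255°
  cosα=-0.2588 sinα=-0.9659 | (2,4) | tMaxX 0.8500 tMaxY 0.1967 | tΔX 3.8637 tΔY 1.0353
    t=0.1967 [y] (2,3)
    t=0.8500 [x] (1,3)
    t=1.2320 [y] (1,2) — stop
  → r_1 = 1.2320
beam 2: φ=-45°, α=345°
  cosα=0.9659 sinα=-0.2588 | (2,4) | tMaxX 0.8075 tMaxY 0.7341 | tΔX 1.0353 tΔY 3.8637
    t=0.7341 [y] (2,3)
    t=0.8075 [x] (3,3)
    t=1.8428 [x] (4,3)
    t=2.8781 [x] (5,3)
    t=3.9133 [x] (6,3)
    t=4.5978 [y] (6,2) — stop
  → r_2 = 4.5978
beam 3: φ=45°, α=75°
  cosα=0.2588 sinα=0.9659 | (2,4) | tMaxX 3.0137 tMaxY 0.8386 | tΔX 3.8637 tΔY 1.0353
    t=0.8386 [y] (2,5)
    t=1.8738 [y] (2,6) — stop
  → r_3 = 1.8738
beam 4: φ=135°, α=165°
  cosα=-0.9659 sinα=0.2588 | (2,4) | tMaxX 0.2278 tMaxY 3.1296 | tΔX 1.0353 tΔY 3.8637
    t=0.2278 [x] (1,4) — stop
  → r_4 = 0.2278

ranges = [1.2320, 4.5978, 1.8738, 0.2278]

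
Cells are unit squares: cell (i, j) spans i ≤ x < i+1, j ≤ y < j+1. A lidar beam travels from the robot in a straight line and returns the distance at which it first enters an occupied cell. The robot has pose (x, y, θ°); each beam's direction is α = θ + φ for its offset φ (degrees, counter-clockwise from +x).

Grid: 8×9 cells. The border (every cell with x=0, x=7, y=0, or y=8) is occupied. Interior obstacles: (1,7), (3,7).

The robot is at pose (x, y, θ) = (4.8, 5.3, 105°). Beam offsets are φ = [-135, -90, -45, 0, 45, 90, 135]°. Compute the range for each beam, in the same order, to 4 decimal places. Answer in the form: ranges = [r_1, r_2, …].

ranges = [2.5403, 2.2776, 3.1177, 2.7952, 3.4000, 3.9340, 4.9652]

beam 1: φ=-135°, α=330°
  cosα=0.8660 sinα=-0.5000 | (4,5) | tMaxX 0.2309 tMaxY 0.6000 | tΔX 1.1547 tΔY 2.0000
    t=0.2309 [x] (5,5)
    t=0.6000 [y] (5,4)
    t=1.3856 [x] (6,4)
    t=2.5403 [x] (7,4) — stop
  → r_1 = 2.5403
beam 2: φ=-90°, α=15°
  cosα=0.9659 sinα=0.2588 | (4,5) | tMaxX 0.2071 tMaxY 2.7046 | tΔX 1.0353 tΔY 3.8637
    t=0.2071 [x] (5,5)
    t=1.2423 [x] (6,5)
    t=2.2776 [x] (7,5) — stop
  → r_2 = 2.2776
beam 3: φ=-45°, α=60°
  cosα=0.5000 sinα=0.8660 | (4,5) | tMaxX 0.4000 tMaxY 0.8083 | tΔX 2.0000 tΔY 1.1547
    t=0.4000 [x] (5,5)
    t=0.8083 [y] (5,6)
    t=1.9630 [y] (5,7)
    t=2.4000 [x] (6,7)
    t=3.1177 [y] (6,8) — stop
  → r_3 = 3.1177
beam 4: φ=0°, α=105°
  cosα=-0.2588 sinα=0.9659 | (4,5) | tMaxX 3.0910 tMaxY 0.7247 | tΔX 3.8637 tΔY 1.0353
    t=0.7247 [y] (4,6)
    t=1.7600 [y] (4,7)
    t=2.7952 [y] (4,8) — stop
  → r_4 = 2.7952
beam 5: φ=45°, α=150°
  cosα=-0.8660 sinα=0.5000 | (4,5) | tMaxX 0.9238 tMaxY 1.4000 | tΔX 1.1547 tΔY 2.0000
    t=0.9238 [x] (3,5)
    t=1.4000 [y] (3,6)
    t=2.0785 [x] (2,6)
    t=3.2332 [x] (1,6)
    t=3.4000 [y] (1,7) — stop
  → r_5 = 3.4000
beam 6: φ=90°, α=195°
  cosα=-0.9659 sinα=-0.2588 | (4,5) | tMaxX 0.8282 tMaxY 1.1591 | tΔX 1.0353 tΔY 3.8637
    t=0.8282 [x] (3,5)
    t=1.1591 [y] (3,4)
    t=1.8635 [x] (2,4)
    t=2.8988 [x] (1,4)
    t=3.9340 [x] (0,4) — stop
  → r_6 = 3.9340
beam 7: φ=135°, α=240°
  cosα=-0.5000 sinα=-0.8660 | (4,5) | tMaxX 1.6000 tMaxY 0.3464 | tΔX 2.0000 tΔY 1.1547
    t=0.3464 [y] (4,4)
    t=1.5011 [y] (4,3)
    t=1.6000 [x] (3,3)
    t=2.6558 [y] (3,2)
    t=3.6000 [x] (2,2)
    t=3.8105 [y] (2,1)
    t=4.9652 [y] (2,0) — stop
  → r_7 = 4.9652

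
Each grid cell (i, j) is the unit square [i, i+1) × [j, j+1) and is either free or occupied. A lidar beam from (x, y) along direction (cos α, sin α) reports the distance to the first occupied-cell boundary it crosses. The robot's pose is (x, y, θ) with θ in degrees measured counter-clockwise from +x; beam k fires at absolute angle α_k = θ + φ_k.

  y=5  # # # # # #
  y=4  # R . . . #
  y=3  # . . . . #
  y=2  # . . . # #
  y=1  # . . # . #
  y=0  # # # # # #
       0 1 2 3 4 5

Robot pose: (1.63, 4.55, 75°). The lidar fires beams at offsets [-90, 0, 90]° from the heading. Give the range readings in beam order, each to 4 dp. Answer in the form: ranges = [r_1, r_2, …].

ranges = [3.4889, 0.4659, 0.6522]

beam 1: φ=-90°, α=345°
  dir = (cos 345°, sin 345°) = (0.9659, -0.2588); from cell (1,4)
  next x-line at t=0.3831, next y-line at t=2.1250; Δt_x=1.0353, Δt_y=3.8637
    x: enter (2,4) at t=0.3831
    x: enter (3,4) at t=1.4183
    y: enter (3,3) at t=2.1250
    x: enter (4,3) at t=2.4536
    x: enter (5,3) at t=3.4889 ← occupied
  → r_1 = 3.4889
beam 2: φ=0°, α=75°
  dir = (cos 75°, sin 75°) = (0.2588, 0.9659); from cell (1,4)
  next x-line at t=1.4296, next y-line at t=0.4659; Δt_x=3.8637, Δt_y=1.0353
    y: enter (1,5) at t=0.4659 ← occupied
  → r_2 = 0.4659
beam 3: φ=90°, α=165°
  dir = (cos 165°, sin 165°) = (-0.9659, 0.2588); from cell (1,4)
  next x-line at t=0.6522, next y-line at t=1.7387; Δt_x=1.0353, Δt_y=3.8637
    x: enter (0,4) at t=0.6522 ← occupied
  → r_3 = 0.6522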